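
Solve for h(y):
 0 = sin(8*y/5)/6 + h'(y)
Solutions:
 h(y) = C1 + 5*cos(8*y/5)/48


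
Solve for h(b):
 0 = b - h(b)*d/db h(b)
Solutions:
 h(b) = -sqrt(C1 + b^2)
 h(b) = sqrt(C1 + b^2)


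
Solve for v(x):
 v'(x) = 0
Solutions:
 v(x) = C1


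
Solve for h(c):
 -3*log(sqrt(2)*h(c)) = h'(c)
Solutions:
 2*Integral(1/(2*log(_y) + log(2)), (_y, h(c)))/3 = C1 - c


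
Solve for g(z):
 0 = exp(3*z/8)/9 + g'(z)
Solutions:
 g(z) = C1 - 8*exp(3*z/8)/27


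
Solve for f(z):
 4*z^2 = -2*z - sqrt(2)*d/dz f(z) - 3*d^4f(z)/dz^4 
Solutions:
 f(z) = C1 + C4*exp(-2^(1/6)*3^(2/3)*z/3) - 2*sqrt(2)*z^3/3 - sqrt(2)*z^2/2 + (C2*sin(6^(1/6)*z/2) + C3*cos(6^(1/6)*z/2))*exp(2^(1/6)*3^(2/3)*z/6)


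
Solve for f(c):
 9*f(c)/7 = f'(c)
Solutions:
 f(c) = C1*exp(9*c/7)


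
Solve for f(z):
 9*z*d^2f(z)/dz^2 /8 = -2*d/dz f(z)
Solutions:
 f(z) = C1 + C2/z^(7/9)


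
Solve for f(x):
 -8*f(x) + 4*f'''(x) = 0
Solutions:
 f(x) = C3*exp(2^(1/3)*x) + (C1*sin(2^(1/3)*sqrt(3)*x/2) + C2*cos(2^(1/3)*sqrt(3)*x/2))*exp(-2^(1/3)*x/2)


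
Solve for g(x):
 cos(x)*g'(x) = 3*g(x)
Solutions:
 g(x) = C1*(sin(x) + 1)^(3/2)/(sin(x) - 1)^(3/2)


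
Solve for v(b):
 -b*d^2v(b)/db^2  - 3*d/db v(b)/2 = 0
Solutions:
 v(b) = C1 + C2/sqrt(b)


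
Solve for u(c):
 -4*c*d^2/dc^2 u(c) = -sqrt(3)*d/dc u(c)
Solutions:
 u(c) = C1 + C2*c^(sqrt(3)/4 + 1)


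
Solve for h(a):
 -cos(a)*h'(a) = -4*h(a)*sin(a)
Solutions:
 h(a) = C1/cos(a)^4


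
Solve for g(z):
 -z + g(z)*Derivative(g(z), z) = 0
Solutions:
 g(z) = -sqrt(C1 + z^2)
 g(z) = sqrt(C1 + z^2)


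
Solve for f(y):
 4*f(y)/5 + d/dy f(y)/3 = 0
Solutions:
 f(y) = C1*exp(-12*y/5)


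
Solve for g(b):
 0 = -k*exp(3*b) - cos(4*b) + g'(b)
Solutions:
 g(b) = C1 + k*exp(3*b)/3 + sin(4*b)/4


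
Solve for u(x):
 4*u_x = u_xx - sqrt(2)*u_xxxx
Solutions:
 u(x) = C1 + C2*exp(3^(1/3)*x*(sqrt(2)*3^(1/3)/(sqrt(3)*sqrt(216 - sqrt(2))/2 + 9*sqrt(2))^(1/3) + 2*(sqrt(3)*sqrt(216 - sqrt(2))/2 + 9*sqrt(2))^(1/3))/12)*sin(x*(-3*sqrt(6)/(3*sqrt(3)*sqrt(216 - sqrt(2))/2 + 27*sqrt(2))^(1/3) + 2*sqrt(3)*(3*sqrt(3)*sqrt(216 - sqrt(2))/2 + 27*sqrt(2))^(1/3))/12) + C3*exp(3^(1/3)*x*(sqrt(2)*3^(1/3)/(sqrt(3)*sqrt(216 - sqrt(2))/2 + 9*sqrt(2))^(1/3) + 2*(sqrt(3)*sqrt(216 - sqrt(2))/2 + 9*sqrt(2))^(1/3))/12)*cos(x*(-3*sqrt(6)/(3*sqrt(3)*sqrt(216 - sqrt(2))/2 + 27*sqrt(2))^(1/3) + 2*sqrt(3)*(3*sqrt(3)*sqrt(216 - sqrt(2))/2 + 27*sqrt(2))^(1/3))/12) + C4*exp(-3^(1/3)*x*(sqrt(2)*3^(1/3)/(sqrt(3)*sqrt(216 - sqrt(2))/2 + 9*sqrt(2))^(1/3) + 2*(sqrt(3)*sqrt(216 - sqrt(2))/2 + 9*sqrt(2))^(1/3))/6)


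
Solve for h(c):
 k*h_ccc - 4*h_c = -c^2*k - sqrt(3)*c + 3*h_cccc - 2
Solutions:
 h(c) = C1 + C2*exp(c*(-k^2/(-k^3/27 + sqrt(-k^6 + (486 - k^3)^2)/27 + 18)^(1/3) + 3*k - 9*(-k^3/27 + sqrt(-k^6 + (486 - k^3)^2)/27 + 18)^(1/3))/27) + C3*exp(c*(-4*k^2/((-1 + sqrt(3)*I)*(-k^3/27 + sqrt(-k^6 + (486 - k^3)^2)/27 + 18)^(1/3)) + 6*k + 9*(-k^3/27 + sqrt(-k^6 + (486 - k^3)^2)/27 + 18)^(1/3) - 9*sqrt(3)*I*(-k^3/27 + sqrt(-k^6 + (486 - k^3)^2)/27 + 18)^(1/3))/54) + C4*exp(c*(4*k^2/((1 + sqrt(3)*I)*(-k^3/27 + sqrt(-k^6 + (486 - k^3)^2)/27 + 18)^(1/3)) + 6*k + 9*(-k^3/27 + sqrt(-k^6 + (486 - k^3)^2)/27 + 18)^(1/3) + 9*sqrt(3)*I*(-k^3/27 + sqrt(-k^6 + (486 - k^3)^2)/27 + 18)^(1/3))/54) + c^3*k/12 + sqrt(3)*c^2/8 + c*k^2/8 + c/2


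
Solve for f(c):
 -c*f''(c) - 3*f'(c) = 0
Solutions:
 f(c) = C1 + C2/c^2


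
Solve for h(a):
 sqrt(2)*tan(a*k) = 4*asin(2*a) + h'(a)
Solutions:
 h(a) = C1 - 4*a*asin(2*a) - 2*sqrt(1 - 4*a^2) + sqrt(2)*Piecewise((-log(cos(a*k))/k, Ne(k, 0)), (0, True))


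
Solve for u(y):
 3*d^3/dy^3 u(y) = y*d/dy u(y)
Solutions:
 u(y) = C1 + Integral(C2*airyai(3^(2/3)*y/3) + C3*airybi(3^(2/3)*y/3), y)


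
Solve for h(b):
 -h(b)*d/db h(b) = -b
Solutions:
 h(b) = -sqrt(C1 + b^2)
 h(b) = sqrt(C1 + b^2)


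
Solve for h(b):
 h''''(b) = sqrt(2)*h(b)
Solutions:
 h(b) = C1*exp(-2^(1/8)*b) + C2*exp(2^(1/8)*b) + C3*sin(2^(1/8)*b) + C4*cos(2^(1/8)*b)


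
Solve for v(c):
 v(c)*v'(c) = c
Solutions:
 v(c) = -sqrt(C1 + c^2)
 v(c) = sqrt(C1 + c^2)


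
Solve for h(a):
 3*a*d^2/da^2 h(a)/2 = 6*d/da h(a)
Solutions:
 h(a) = C1 + C2*a^5


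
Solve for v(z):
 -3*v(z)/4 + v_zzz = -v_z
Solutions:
 v(z) = C1*exp(3^(1/3)*z*(-(27 + sqrt(921))^(1/3) + 4*3^(1/3)/(27 + sqrt(921))^(1/3))/12)*sin(3^(1/6)*z*((27 + sqrt(921))^(-1/3) + 3^(2/3)*(27 + sqrt(921))^(1/3)/12)) + C2*exp(3^(1/3)*z*(-(27 + sqrt(921))^(1/3) + 4*3^(1/3)/(27 + sqrt(921))^(1/3))/12)*cos(3^(1/6)*z*((27 + sqrt(921))^(-1/3) + 3^(2/3)*(27 + sqrt(921))^(1/3)/12)) + C3*exp(-3^(1/3)*z*(-(27 + sqrt(921))^(1/3) + 4*3^(1/3)/(27 + sqrt(921))^(1/3))/6)


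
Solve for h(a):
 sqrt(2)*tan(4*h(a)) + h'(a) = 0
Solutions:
 h(a) = -asin(C1*exp(-4*sqrt(2)*a))/4 + pi/4
 h(a) = asin(C1*exp(-4*sqrt(2)*a))/4


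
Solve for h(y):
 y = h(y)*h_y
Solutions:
 h(y) = -sqrt(C1 + y^2)
 h(y) = sqrt(C1 + y^2)


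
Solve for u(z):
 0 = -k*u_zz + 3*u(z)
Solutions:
 u(z) = C1*exp(-sqrt(3)*z*sqrt(1/k)) + C2*exp(sqrt(3)*z*sqrt(1/k))


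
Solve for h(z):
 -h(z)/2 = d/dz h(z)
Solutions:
 h(z) = C1*exp(-z/2)


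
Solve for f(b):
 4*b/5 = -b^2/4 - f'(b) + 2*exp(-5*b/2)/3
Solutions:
 f(b) = C1 - b^3/12 - 2*b^2/5 - 4*exp(-5*b/2)/15


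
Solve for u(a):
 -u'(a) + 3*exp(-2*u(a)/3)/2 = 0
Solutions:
 u(a) = 3*log(-sqrt(C1 + 3*a)) - 3*log(3)/2
 u(a) = 3*log(C1 + 3*a)/2 - 3*log(3)/2


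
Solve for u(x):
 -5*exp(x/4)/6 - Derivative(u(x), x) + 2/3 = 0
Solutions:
 u(x) = C1 + 2*x/3 - 10*exp(x/4)/3


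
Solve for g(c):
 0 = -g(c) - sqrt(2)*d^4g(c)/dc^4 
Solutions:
 g(c) = (C1*sin(2^(3/8)*c/2) + C2*cos(2^(3/8)*c/2))*exp(-2^(3/8)*c/2) + (C3*sin(2^(3/8)*c/2) + C4*cos(2^(3/8)*c/2))*exp(2^(3/8)*c/2)


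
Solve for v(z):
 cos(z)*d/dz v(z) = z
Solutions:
 v(z) = C1 + Integral(z/cos(z), z)


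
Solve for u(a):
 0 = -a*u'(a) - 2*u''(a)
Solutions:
 u(a) = C1 + C2*erf(a/2)


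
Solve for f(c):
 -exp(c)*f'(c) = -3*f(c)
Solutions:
 f(c) = C1*exp(-3*exp(-c))


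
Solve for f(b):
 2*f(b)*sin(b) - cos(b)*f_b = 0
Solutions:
 f(b) = C1/cos(b)^2


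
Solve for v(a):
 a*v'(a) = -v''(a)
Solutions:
 v(a) = C1 + C2*erf(sqrt(2)*a/2)


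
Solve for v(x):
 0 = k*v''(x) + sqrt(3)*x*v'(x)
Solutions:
 v(x) = C1 + C2*sqrt(k)*erf(sqrt(2)*3^(1/4)*x*sqrt(1/k)/2)


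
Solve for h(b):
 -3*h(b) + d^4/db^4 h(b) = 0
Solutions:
 h(b) = C1*exp(-3^(1/4)*b) + C2*exp(3^(1/4)*b) + C3*sin(3^(1/4)*b) + C4*cos(3^(1/4)*b)


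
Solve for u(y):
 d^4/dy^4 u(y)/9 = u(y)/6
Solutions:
 u(y) = C1*exp(-2^(3/4)*3^(1/4)*y/2) + C2*exp(2^(3/4)*3^(1/4)*y/2) + C3*sin(2^(3/4)*3^(1/4)*y/2) + C4*cos(2^(3/4)*3^(1/4)*y/2)


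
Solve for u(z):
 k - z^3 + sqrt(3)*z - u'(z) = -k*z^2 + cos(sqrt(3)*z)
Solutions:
 u(z) = C1 + k*z^3/3 + k*z - z^4/4 + sqrt(3)*z^2/2 - sqrt(3)*sin(sqrt(3)*z)/3


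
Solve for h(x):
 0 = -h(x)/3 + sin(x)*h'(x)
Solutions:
 h(x) = C1*(cos(x) - 1)^(1/6)/(cos(x) + 1)^(1/6)


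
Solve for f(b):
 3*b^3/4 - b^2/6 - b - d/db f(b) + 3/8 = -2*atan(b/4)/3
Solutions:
 f(b) = C1 + 3*b^4/16 - b^3/18 - b^2/2 + 2*b*atan(b/4)/3 + 3*b/8 - 4*log(b^2 + 16)/3


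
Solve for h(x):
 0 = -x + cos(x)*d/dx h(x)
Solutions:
 h(x) = C1 + Integral(x/cos(x), x)


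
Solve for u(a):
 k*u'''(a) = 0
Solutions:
 u(a) = C1 + C2*a + C3*a^2


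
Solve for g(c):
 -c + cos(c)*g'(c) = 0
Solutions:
 g(c) = C1 + Integral(c/cos(c), c)


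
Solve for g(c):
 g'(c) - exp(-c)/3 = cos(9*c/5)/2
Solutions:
 g(c) = C1 + 5*sin(9*c/5)/18 - exp(-c)/3


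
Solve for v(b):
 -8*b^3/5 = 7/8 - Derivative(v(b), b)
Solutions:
 v(b) = C1 + 2*b^4/5 + 7*b/8


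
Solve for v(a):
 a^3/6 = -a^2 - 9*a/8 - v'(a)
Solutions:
 v(a) = C1 - a^4/24 - a^3/3 - 9*a^2/16


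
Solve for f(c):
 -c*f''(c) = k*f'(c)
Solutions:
 f(c) = C1 + c^(1 - re(k))*(C2*sin(log(c)*Abs(im(k))) + C3*cos(log(c)*im(k)))


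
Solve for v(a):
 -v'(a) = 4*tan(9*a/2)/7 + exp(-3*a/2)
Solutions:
 v(a) = C1 - 4*log(tan(9*a/2)^2 + 1)/63 + 2*exp(-3*a/2)/3


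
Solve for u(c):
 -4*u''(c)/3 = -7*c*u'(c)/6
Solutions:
 u(c) = C1 + C2*erfi(sqrt(7)*c/4)


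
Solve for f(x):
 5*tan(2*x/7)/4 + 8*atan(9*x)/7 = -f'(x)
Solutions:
 f(x) = C1 - 8*x*atan(9*x)/7 + 4*log(81*x^2 + 1)/63 + 35*log(cos(2*x/7))/8


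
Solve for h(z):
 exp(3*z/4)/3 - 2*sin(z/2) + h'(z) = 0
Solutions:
 h(z) = C1 - 4*exp(3*z/4)/9 - 4*cos(z/2)


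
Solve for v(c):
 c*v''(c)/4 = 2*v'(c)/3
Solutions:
 v(c) = C1 + C2*c^(11/3)


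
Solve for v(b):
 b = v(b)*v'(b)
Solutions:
 v(b) = -sqrt(C1 + b^2)
 v(b) = sqrt(C1 + b^2)


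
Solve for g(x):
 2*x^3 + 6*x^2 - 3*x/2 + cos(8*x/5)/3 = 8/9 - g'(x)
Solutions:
 g(x) = C1 - x^4/2 - 2*x^3 + 3*x^2/4 + 8*x/9 - 5*sin(8*x/5)/24


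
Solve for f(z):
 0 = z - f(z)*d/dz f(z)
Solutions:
 f(z) = -sqrt(C1 + z^2)
 f(z) = sqrt(C1 + z^2)


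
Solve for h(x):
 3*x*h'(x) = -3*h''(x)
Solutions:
 h(x) = C1 + C2*erf(sqrt(2)*x/2)


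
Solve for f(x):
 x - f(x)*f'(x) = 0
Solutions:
 f(x) = -sqrt(C1 + x^2)
 f(x) = sqrt(C1 + x^2)


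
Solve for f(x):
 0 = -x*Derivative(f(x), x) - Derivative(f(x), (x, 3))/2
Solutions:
 f(x) = C1 + Integral(C2*airyai(-2^(1/3)*x) + C3*airybi(-2^(1/3)*x), x)


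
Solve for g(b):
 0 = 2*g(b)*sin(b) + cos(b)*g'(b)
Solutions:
 g(b) = C1*cos(b)^2


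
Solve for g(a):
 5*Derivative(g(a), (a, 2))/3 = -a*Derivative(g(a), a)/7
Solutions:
 g(a) = C1 + C2*erf(sqrt(210)*a/70)


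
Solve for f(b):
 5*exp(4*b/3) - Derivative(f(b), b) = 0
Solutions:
 f(b) = C1 + 15*exp(4*b/3)/4


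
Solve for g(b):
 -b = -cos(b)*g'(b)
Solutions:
 g(b) = C1 + Integral(b/cos(b), b)


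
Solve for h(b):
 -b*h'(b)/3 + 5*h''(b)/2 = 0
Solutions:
 h(b) = C1 + C2*erfi(sqrt(15)*b/15)


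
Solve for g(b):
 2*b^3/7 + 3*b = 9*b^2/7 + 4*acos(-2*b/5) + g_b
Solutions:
 g(b) = C1 + b^4/14 - 3*b^3/7 + 3*b^2/2 - 4*b*acos(-2*b/5) - 2*sqrt(25 - 4*b^2)


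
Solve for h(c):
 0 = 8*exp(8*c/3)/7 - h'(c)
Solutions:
 h(c) = C1 + 3*exp(8*c/3)/7


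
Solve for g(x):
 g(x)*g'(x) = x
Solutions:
 g(x) = -sqrt(C1 + x^2)
 g(x) = sqrt(C1 + x^2)


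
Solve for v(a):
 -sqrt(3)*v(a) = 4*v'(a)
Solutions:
 v(a) = C1*exp(-sqrt(3)*a/4)


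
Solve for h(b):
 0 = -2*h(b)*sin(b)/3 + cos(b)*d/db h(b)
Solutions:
 h(b) = C1/cos(b)^(2/3)


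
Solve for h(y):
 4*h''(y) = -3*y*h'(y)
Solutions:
 h(y) = C1 + C2*erf(sqrt(6)*y/4)


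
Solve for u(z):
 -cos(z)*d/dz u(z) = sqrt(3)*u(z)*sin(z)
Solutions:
 u(z) = C1*cos(z)^(sqrt(3))


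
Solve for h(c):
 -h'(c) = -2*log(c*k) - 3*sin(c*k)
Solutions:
 h(c) = C1 + 2*c*log(c*k) - 2*c + 3*Piecewise((-cos(c*k)/k, Ne(k, 0)), (0, True))


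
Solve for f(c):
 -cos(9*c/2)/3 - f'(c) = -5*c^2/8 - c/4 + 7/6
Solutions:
 f(c) = C1 + 5*c^3/24 + c^2/8 - 7*c/6 - 2*sin(9*c/2)/27


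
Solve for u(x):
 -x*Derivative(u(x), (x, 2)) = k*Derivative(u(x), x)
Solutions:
 u(x) = C1 + x^(1 - re(k))*(C2*sin(log(x)*Abs(im(k))) + C3*cos(log(x)*im(k)))


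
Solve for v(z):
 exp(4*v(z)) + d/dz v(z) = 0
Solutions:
 v(z) = log(-I*(1/(C1 + 4*z))^(1/4))
 v(z) = log(I*(1/(C1 + 4*z))^(1/4))
 v(z) = log(-(1/(C1 + 4*z))^(1/4))
 v(z) = log(1/(C1 + 4*z))/4


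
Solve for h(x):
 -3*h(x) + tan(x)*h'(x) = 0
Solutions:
 h(x) = C1*sin(x)^3


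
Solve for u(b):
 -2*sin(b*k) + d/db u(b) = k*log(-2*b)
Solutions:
 u(b) = C1 + b*k*(log(-b) - 1) + b*k*log(2) + 2*Piecewise((-cos(b*k)/k, Ne(k, 0)), (0, True))


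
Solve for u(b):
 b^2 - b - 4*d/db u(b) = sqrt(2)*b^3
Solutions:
 u(b) = C1 - sqrt(2)*b^4/16 + b^3/12 - b^2/8


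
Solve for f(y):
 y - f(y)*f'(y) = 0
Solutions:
 f(y) = -sqrt(C1 + y^2)
 f(y) = sqrt(C1 + y^2)


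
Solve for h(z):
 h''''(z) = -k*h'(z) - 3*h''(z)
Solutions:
 h(z) = C1 + C2*exp(2^(1/3)*z*(-2^(1/3)*(k + sqrt(k^2 + 4))^(1/3)/2 + (k + sqrt(k^2 + 4))^(-1/3))) + C3*exp(2^(1/3)*z*(2^(1/3)*(k + sqrt(k^2 + 4))^(1/3)/4 - 2^(1/3)*sqrt(3)*I*(k + sqrt(k^2 + 4))^(1/3)/4 + 2/((-1 + sqrt(3)*I)*(k + sqrt(k^2 + 4))^(1/3)))) + C4*exp(2^(1/3)*z*(2^(1/3)*(k + sqrt(k^2 + 4))^(1/3)/4 + 2^(1/3)*sqrt(3)*I*(k + sqrt(k^2 + 4))^(1/3)/4 - 2/((1 + sqrt(3)*I)*(k + sqrt(k^2 + 4))^(1/3))))


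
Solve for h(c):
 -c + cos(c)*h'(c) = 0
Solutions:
 h(c) = C1 + Integral(c/cos(c), c)


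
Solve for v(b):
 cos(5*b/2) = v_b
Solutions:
 v(b) = C1 + 2*sin(5*b/2)/5


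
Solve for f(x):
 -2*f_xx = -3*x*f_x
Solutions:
 f(x) = C1 + C2*erfi(sqrt(3)*x/2)


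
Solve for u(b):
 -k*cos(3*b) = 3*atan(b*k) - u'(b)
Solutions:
 u(b) = C1 + k*sin(3*b)/3 + 3*Piecewise((b*atan(b*k) - log(b^2*k^2 + 1)/(2*k), Ne(k, 0)), (0, True))


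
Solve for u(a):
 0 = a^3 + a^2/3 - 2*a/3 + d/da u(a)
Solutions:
 u(a) = C1 - a^4/4 - a^3/9 + a^2/3


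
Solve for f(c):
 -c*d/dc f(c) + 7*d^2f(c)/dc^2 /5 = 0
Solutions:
 f(c) = C1 + C2*erfi(sqrt(70)*c/14)


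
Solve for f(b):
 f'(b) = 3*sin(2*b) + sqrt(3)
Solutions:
 f(b) = C1 + sqrt(3)*b - 3*cos(2*b)/2


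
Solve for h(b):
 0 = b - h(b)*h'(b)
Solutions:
 h(b) = -sqrt(C1 + b^2)
 h(b) = sqrt(C1 + b^2)


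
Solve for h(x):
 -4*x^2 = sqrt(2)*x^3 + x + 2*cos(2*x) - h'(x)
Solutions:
 h(x) = C1 + sqrt(2)*x^4/4 + 4*x^3/3 + x^2/2 + sin(2*x)


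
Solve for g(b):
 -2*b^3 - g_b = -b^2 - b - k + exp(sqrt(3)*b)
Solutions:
 g(b) = C1 - b^4/2 + b^3/3 + b^2/2 + b*k - sqrt(3)*exp(sqrt(3)*b)/3


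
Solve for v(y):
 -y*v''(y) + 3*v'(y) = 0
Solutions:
 v(y) = C1 + C2*y^4


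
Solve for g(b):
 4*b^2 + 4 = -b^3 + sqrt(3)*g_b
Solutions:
 g(b) = C1 + sqrt(3)*b^4/12 + 4*sqrt(3)*b^3/9 + 4*sqrt(3)*b/3


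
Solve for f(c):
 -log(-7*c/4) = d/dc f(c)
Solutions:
 f(c) = C1 - c*log(-c) + c*(-log(7) + 1 + 2*log(2))


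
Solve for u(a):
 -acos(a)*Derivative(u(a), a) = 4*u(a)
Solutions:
 u(a) = C1*exp(-4*Integral(1/acos(a), a))


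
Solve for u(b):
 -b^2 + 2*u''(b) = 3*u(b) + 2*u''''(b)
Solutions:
 u(b) = -b^2/3 + (C1*sin(2^(3/4)*3^(1/4)*b*sin(atan(sqrt(5))/2)/2) + C2*cos(2^(3/4)*3^(1/4)*b*sin(atan(sqrt(5))/2)/2))*exp(-2^(3/4)*3^(1/4)*b*cos(atan(sqrt(5))/2)/2) + (C3*sin(2^(3/4)*3^(1/4)*b*sin(atan(sqrt(5))/2)/2) + C4*cos(2^(3/4)*3^(1/4)*b*sin(atan(sqrt(5))/2)/2))*exp(2^(3/4)*3^(1/4)*b*cos(atan(sqrt(5))/2)/2) - 4/9


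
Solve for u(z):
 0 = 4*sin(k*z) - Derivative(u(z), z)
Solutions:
 u(z) = C1 - 4*cos(k*z)/k


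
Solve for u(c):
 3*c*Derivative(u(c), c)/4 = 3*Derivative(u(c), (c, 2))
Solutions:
 u(c) = C1 + C2*erfi(sqrt(2)*c/4)


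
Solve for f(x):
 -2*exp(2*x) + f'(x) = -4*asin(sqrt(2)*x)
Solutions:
 f(x) = C1 - 4*x*asin(sqrt(2)*x) - 2*sqrt(2)*sqrt(1 - 2*x^2) + exp(2*x)


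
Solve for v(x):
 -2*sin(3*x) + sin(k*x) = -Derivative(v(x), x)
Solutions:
 v(x) = C1 - 2*cos(3*x)/3 + cos(k*x)/k


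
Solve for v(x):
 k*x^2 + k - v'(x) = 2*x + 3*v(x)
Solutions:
 v(x) = C1*exp(-3*x) + k*x^2/3 - 2*k*x/9 + 11*k/27 - 2*x/3 + 2/9


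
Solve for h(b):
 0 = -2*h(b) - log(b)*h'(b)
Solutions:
 h(b) = C1*exp(-2*li(b))


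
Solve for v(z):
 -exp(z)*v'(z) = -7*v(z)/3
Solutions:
 v(z) = C1*exp(-7*exp(-z)/3)


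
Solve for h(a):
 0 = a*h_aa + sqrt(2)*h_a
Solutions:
 h(a) = C1 + C2*a^(1 - sqrt(2))


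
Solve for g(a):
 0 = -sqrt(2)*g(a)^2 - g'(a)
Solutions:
 g(a) = 1/(C1 + sqrt(2)*a)


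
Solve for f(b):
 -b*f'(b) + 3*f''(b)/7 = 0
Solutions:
 f(b) = C1 + C2*erfi(sqrt(42)*b/6)


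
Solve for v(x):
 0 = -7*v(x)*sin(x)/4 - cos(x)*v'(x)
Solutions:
 v(x) = C1*cos(x)^(7/4)


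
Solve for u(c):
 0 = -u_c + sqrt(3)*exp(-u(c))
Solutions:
 u(c) = log(C1 + sqrt(3)*c)


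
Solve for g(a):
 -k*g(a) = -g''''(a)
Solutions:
 g(a) = C1*exp(-a*k^(1/4)) + C2*exp(a*k^(1/4)) + C3*exp(-I*a*k^(1/4)) + C4*exp(I*a*k^(1/4))


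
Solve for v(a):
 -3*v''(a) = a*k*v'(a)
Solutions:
 v(a) = Piecewise((-sqrt(6)*sqrt(pi)*C1*erf(sqrt(6)*a*sqrt(k)/6)/(2*sqrt(k)) - C2, (k > 0) | (k < 0)), (-C1*a - C2, True))


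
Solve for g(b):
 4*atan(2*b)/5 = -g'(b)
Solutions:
 g(b) = C1 - 4*b*atan(2*b)/5 + log(4*b^2 + 1)/5


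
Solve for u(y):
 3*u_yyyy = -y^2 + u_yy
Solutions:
 u(y) = C1 + C2*y + C3*exp(-sqrt(3)*y/3) + C4*exp(sqrt(3)*y/3) + y^4/12 + 3*y^2


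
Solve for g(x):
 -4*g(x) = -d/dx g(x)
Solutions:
 g(x) = C1*exp(4*x)


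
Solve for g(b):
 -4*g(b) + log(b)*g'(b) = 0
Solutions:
 g(b) = C1*exp(4*li(b))


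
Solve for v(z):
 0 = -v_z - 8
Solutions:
 v(z) = C1 - 8*z


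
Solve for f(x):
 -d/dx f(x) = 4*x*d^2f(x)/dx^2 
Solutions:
 f(x) = C1 + C2*x^(3/4)


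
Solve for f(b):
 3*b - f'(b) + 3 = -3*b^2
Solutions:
 f(b) = C1 + b^3 + 3*b^2/2 + 3*b


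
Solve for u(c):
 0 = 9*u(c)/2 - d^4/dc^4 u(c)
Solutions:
 u(c) = C1*exp(-2^(3/4)*sqrt(3)*c/2) + C2*exp(2^(3/4)*sqrt(3)*c/2) + C3*sin(2^(3/4)*sqrt(3)*c/2) + C4*cos(2^(3/4)*sqrt(3)*c/2)


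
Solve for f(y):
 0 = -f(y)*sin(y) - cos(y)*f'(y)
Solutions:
 f(y) = C1*cos(y)


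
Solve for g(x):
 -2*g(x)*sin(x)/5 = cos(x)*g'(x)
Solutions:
 g(x) = C1*cos(x)^(2/5)


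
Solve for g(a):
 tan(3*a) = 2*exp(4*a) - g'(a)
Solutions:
 g(a) = C1 + exp(4*a)/2 + log(cos(3*a))/3


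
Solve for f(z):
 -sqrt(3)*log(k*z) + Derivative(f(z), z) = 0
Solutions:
 f(z) = C1 + sqrt(3)*z*log(k*z) - sqrt(3)*z


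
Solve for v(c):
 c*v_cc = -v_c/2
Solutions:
 v(c) = C1 + C2*sqrt(c)


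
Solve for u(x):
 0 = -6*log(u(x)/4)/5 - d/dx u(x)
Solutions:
 -5*Integral(1/(-log(_y) + 2*log(2)), (_y, u(x)))/6 = C1 - x


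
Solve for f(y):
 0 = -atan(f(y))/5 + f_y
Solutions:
 Integral(1/atan(_y), (_y, f(y))) = C1 + y/5


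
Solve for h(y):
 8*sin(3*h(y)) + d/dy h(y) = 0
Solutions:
 h(y) = -acos((-C1 - exp(48*y))/(C1 - exp(48*y)))/3 + 2*pi/3
 h(y) = acos((-C1 - exp(48*y))/(C1 - exp(48*y)))/3


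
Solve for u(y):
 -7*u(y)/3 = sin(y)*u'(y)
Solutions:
 u(y) = C1*(cos(y) + 1)^(7/6)/(cos(y) - 1)^(7/6)


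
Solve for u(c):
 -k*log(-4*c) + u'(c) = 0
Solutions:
 u(c) = C1 + c*k*log(-c) + c*k*(-1 + 2*log(2))


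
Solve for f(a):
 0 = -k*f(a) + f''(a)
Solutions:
 f(a) = C1*exp(-a*sqrt(k)) + C2*exp(a*sqrt(k))


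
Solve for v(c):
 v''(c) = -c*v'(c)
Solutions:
 v(c) = C1 + C2*erf(sqrt(2)*c/2)


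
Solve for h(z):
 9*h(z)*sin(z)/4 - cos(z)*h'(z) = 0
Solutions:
 h(z) = C1/cos(z)^(9/4)


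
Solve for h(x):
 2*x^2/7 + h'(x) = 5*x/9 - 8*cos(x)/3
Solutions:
 h(x) = C1 - 2*x^3/21 + 5*x^2/18 - 8*sin(x)/3


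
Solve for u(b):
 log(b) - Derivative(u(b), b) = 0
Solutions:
 u(b) = C1 + b*log(b) - b


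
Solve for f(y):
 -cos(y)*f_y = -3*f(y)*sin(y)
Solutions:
 f(y) = C1/cos(y)^3


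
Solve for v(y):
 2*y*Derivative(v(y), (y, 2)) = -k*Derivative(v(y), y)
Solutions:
 v(y) = C1 + y^(1 - re(k)/2)*(C2*sin(log(y)*Abs(im(k))/2) + C3*cos(log(y)*im(k)/2))


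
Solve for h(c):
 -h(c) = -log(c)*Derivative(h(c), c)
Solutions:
 h(c) = C1*exp(li(c))


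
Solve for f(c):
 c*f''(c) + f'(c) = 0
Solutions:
 f(c) = C1 + C2*log(c)


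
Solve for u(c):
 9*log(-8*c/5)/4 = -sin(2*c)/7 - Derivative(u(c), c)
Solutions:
 u(c) = C1 - 9*c*log(-c)/4 - 7*c*log(2) + c*log(10)/4 + 9*c/4 + 2*c*log(5) + cos(2*c)/14


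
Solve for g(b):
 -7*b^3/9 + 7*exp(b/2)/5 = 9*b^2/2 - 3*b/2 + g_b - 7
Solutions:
 g(b) = C1 - 7*b^4/36 - 3*b^3/2 + 3*b^2/4 + 7*b + 14*exp(b/2)/5


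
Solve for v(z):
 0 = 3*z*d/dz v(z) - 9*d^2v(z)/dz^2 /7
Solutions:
 v(z) = C1 + C2*erfi(sqrt(42)*z/6)


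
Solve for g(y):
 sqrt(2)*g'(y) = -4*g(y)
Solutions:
 g(y) = C1*exp(-2*sqrt(2)*y)


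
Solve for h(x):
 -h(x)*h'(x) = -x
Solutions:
 h(x) = -sqrt(C1 + x^2)
 h(x) = sqrt(C1 + x^2)


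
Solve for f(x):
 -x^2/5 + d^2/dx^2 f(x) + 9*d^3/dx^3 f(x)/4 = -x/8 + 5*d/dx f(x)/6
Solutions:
 f(x) = C1 + C2*exp(x*(-2 + sqrt(34))/9) + C3*exp(-x*(2 + sqrt(34))/9) - 2*x^3/25 - 213*x^2/1000 - 2259*x/1250


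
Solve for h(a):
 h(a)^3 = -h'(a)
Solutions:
 h(a) = -sqrt(2)*sqrt(-1/(C1 - a))/2
 h(a) = sqrt(2)*sqrt(-1/(C1 - a))/2


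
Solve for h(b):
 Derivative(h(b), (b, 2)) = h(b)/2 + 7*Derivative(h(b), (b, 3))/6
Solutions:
 h(b) = C1*exp(b*(8*2^(1/3)/(7*sqrt(345) + 131)^(1/3) + 8 + 2^(2/3)*(7*sqrt(345) + 131)^(1/3))/28)*sin(2^(1/3)*sqrt(3)*b*(-2^(1/3)*(7*sqrt(345) + 131)^(1/3) + 8/(7*sqrt(345) + 131)^(1/3))/28) + C2*exp(b*(8*2^(1/3)/(7*sqrt(345) + 131)^(1/3) + 8 + 2^(2/3)*(7*sqrt(345) + 131)^(1/3))/28)*cos(2^(1/3)*sqrt(3)*b*(-2^(1/3)*(7*sqrt(345) + 131)^(1/3) + 8/(7*sqrt(345) + 131)^(1/3))/28) + C3*exp(b*(-2^(2/3)*(7*sqrt(345) + 131)^(1/3) - 8*2^(1/3)/(7*sqrt(345) + 131)^(1/3) + 4)/14)


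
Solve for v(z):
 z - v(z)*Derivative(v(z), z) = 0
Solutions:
 v(z) = -sqrt(C1 + z^2)
 v(z) = sqrt(C1 + z^2)


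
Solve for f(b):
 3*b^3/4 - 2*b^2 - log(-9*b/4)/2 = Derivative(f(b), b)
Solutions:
 f(b) = C1 + 3*b^4/16 - 2*b^3/3 - b*log(-b)/2 + b*(-log(3) + 1/2 + log(2))


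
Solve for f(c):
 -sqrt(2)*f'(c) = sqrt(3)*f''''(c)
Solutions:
 f(c) = C1 + C4*exp(-2^(1/6)*3^(5/6)*c/3) + (C2*sin(2^(1/6)*3^(1/3)*c/2) + C3*cos(2^(1/6)*3^(1/3)*c/2))*exp(2^(1/6)*3^(5/6)*c/6)


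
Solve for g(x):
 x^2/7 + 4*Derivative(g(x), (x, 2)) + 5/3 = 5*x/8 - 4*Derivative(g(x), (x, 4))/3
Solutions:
 g(x) = C1 + C2*x + C3*sin(sqrt(3)*x) + C4*cos(sqrt(3)*x) - x^4/336 + 5*x^3/192 - 11*x^2/56


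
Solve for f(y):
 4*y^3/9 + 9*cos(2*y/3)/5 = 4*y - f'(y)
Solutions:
 f(y) = C1 - y^4/9 + 2*y^2 - 27*sin(2*y/3)/10


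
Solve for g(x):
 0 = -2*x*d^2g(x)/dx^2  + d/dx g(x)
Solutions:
 g(x) = C1 + C2*x^(3/2)


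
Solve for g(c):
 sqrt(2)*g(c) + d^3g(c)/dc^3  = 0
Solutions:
 g(c) = C3*exp(-2^(1/6)*c) + (C1*sin(2^(1/6)*sqrt(3)*c/2) + C2*cos(2^(1/6)*sqrt(3)*c/2))*exp(2^(1/6)*c/2)


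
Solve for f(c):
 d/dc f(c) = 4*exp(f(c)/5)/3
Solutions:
 f(c) = 5*log(-1/(C1 + 4*c)) + 5*log(15)


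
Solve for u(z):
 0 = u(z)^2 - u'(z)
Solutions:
 u(z) = -1/(C1 + z)


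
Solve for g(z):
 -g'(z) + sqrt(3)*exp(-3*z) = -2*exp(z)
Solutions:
 g(z) = C1 + 2*exp(z) - sqrt(3)*exp(-3*z)/3


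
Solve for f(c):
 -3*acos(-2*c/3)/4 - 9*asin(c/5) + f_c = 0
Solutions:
 f(c) = C1 + 3*c*acos(-2*c/3)/4 + 9*c*asin(c/5) + 3*sqrt(9 - 4*c^2)/8 + 9*sqrt(25 - c^2)


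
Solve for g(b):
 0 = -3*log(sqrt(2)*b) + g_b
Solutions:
 g(b) = C1 + 3*b*log(b) - 3*b + 3*b*log(2)/2


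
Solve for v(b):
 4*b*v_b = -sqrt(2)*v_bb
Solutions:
 v(b) = C1 + C2*erf(2^(1/4)*b)


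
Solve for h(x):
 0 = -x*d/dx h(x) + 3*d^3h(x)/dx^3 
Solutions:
 h(x) = C1 + Integral(C2*airyai(3^(2/3)*x/3) + C3*airybi(3^(2/3)*x/3), x)


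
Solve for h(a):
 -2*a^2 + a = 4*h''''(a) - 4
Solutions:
 h(a) = C1 + C2*a + C3*a^2 + C4*a^3 - a^6/720 + a^5/480 + a^4/24


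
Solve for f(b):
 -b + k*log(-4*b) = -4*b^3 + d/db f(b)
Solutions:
 f(b) = C1 + b^4 - b^2/2 + b*k*log(-b) + b*k*(-1 + 2*log(2))


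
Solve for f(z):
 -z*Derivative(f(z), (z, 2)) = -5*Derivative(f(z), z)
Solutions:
 f(z) = C1 + C2*z^6


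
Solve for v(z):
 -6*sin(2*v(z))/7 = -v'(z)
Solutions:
 -6*z/7 + log(cos(2*v(z)) - 1)/4 - log(cos(2*v(z)) + 1)/4 = C1


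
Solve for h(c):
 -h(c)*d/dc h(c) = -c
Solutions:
 h(c) = -sqrt(C1 + c^2)
 h(c) = sqrt(C1 + c^2)


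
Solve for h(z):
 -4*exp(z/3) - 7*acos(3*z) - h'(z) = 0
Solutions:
 h(z) = C1 - 7*z*acos(3*z) + 7*sqrt(1 - 9*z^2)/3 - 12*exp(z/3)


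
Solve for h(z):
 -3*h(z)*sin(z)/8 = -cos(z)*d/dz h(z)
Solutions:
 h(z) = C1/cos(z)^(3/8)


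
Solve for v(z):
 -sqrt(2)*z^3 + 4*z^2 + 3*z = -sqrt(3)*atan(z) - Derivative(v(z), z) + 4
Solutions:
 v(z) = C1 + sqrt(2)*z^4/4 - 4*z^3/3 - 3*z^2/2 + 4*z - sqrt(3)*(z*atan(z) - log(z^2 + 1)/2)


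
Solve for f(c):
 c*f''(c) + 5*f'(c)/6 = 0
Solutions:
 f(c) = C1 + C2*c^(1/6)


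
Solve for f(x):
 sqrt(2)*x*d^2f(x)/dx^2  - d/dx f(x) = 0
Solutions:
 f(x) = C1 + C2*x^(sqrt(2)/2 + 1)


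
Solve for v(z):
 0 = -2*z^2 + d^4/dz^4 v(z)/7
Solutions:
 v(z) = C1 + C2*z + C3*z^2 + C4*z^3 + 7*z^6/180


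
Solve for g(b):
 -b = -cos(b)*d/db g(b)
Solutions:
 g(b) = C1 + Integral(b/cos(b), b)


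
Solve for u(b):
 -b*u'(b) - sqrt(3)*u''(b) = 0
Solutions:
 u(b) = C1 + C2*erf(sqrt(2)*3^(3/4)*b/6)


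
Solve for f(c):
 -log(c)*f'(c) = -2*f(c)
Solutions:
 f(c) = C1*exp(2*li(c))


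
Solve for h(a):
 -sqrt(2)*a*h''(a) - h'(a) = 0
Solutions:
 h(a) = C1 + C2*a^(1 - sqrt(2)/2)


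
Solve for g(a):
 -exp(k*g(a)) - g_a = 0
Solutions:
 g(a) = Piecewise((log(1/(C1*k + a*k))/k, Ne(k, 0)), (nan, True))
 g(a) = Piecewise((C1 - a, Eq(k, 0)), (nan, True))


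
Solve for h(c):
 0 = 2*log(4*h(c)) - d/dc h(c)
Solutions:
 -Integral(1/(log(_y) + 2*log(2)), (_y, h(c)))/2 = C1 - c


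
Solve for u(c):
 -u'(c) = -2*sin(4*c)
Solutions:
 u(c) = C1 - cos(4*c)/2


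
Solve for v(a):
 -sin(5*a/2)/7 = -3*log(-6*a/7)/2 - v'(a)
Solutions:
 v(a) = C1 - 3*a*log(-a)/2 - 2*a*log(6) + 3*a/2 + a*log(42)/2 + a*log(7) - 2*cos(5*a/2)/35


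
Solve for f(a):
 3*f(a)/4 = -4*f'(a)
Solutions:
 f(a) = C1*exp(-3*a/16)


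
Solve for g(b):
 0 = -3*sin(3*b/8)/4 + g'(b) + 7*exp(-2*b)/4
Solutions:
 g(b) = C1 - 2*cos(3*b/8) + 7*exp(-2*b)/8


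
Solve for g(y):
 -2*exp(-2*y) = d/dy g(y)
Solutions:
 g(y) = C1 + exp(-2*y)


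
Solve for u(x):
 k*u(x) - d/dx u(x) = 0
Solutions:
 u(x) = C1*exp(k*x)


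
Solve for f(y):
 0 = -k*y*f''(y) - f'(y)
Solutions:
 f(y) = C1 + y^(((re(k) - 1)*re(k) + im(k)^2)/(re(k)^2 + im(k)^2))*(C2*sin(log(y)*Abs(im(k))/(re(k)^2 + im(k)^2)) + C3*cos(log(y)*im(k)/(re(k)^2 + im(k)^2)))


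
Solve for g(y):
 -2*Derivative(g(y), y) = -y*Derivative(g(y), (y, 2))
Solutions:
 g(y) = C1 + C2*y^3


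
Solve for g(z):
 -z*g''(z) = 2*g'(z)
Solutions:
 g(z) = C1 + C2/z


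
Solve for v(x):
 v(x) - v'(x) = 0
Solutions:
 v(x) = C1*exp(x)


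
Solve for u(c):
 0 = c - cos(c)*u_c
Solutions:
 u(c) = C1 + Integral(c/cos(c), c)


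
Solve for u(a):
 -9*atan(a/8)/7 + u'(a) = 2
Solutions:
 u(a) = C1 + 9*a*atan(a/8)/7 + 2*a - 36*log(a^2 + 64)/7


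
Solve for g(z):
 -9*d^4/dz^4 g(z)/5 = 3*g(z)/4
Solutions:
 g(z) = (C1*sin(3^(3/4)*5^(1/4)*z/6) + C2*cos(3^(3/4)*5^(1/4)*z/6))*exp(-3^(3/4)*5^(1/4)*z/6) + (C3*sin(3^(3/4)*5^(1/4)*z/6) + C4*cos(3^(3/4)*5^(1/4)*z/6))*exp(3^(3/4)*5^(1/4)*z/6)


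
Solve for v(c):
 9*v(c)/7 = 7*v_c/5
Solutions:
 v(c) = C1*exp(45*c/49)


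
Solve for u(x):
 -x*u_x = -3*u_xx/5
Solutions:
 u(x) = C1 + C2*erfi(sqrt(30)*x/6)


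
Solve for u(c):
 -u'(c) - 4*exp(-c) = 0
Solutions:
 u(c) = C1 + 4*exp(-c)


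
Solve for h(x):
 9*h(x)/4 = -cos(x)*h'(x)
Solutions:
 h(x) = C1*(sin(x) - 1)^(9/8)/(sin(x) + 1)^(9/8)


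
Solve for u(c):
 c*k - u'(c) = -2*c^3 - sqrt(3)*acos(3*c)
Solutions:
 u(c) = C1 + c^4/2 + c^2*k/2 + sqrt(3)*(c*acos(3*c) - sqrt(1 - 9*c^2)/3)


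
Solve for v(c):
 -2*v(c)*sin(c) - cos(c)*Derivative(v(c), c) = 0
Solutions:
 v(c) = C1*cos(c)^2


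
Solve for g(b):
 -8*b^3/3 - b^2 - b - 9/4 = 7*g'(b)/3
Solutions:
 g(b) = C1 - 2*b^4/7 - b^3/7 - 3*b^2/14 - 27*b/28


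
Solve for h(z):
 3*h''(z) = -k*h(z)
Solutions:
 h(z) = C1*exp(-sqrt(3)*z*sqrt(-k)/3) + C2*exp(sqrt(3)*z*sqrt(-k)/3)


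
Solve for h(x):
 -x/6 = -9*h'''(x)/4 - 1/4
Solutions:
 h(x) = C1 + C2*x + C3*x^2 + x^4/324 - x^3/54


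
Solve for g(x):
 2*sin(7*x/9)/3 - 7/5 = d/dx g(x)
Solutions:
 g(x) = C1 - 7*x/5 - 6*cos(7*x/9)/7


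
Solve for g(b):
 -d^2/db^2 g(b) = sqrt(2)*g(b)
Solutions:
 g(b) = C1*sin(2^(1/4)*b) + C2*cos(2^(1/4)*b)


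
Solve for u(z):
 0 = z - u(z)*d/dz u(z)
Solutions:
 u(z) = -sqrt(C1 + z^2)
 u(z) = sqrt(C1 + z^2)


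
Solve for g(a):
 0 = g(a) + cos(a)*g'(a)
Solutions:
 g(a) = C1*sqrt(sin(a) - 1)/sqrt(sin(a) + 1)


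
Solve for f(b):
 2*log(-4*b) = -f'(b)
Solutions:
 f(b) = C1 - 2*b*log(-b) + 2*b*(1 - 2*log(2))


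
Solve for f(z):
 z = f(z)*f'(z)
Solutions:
 f(z) = -sqrt(C1 + z^2)
 f(z) = sqrt(C1 + z^2)


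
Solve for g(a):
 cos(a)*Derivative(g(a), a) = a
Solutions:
 g(a) = C1 + Integral(a/cos(a), a)


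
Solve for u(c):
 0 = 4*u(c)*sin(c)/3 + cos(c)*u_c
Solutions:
 u(c) = C1*cos(c)^(4/3)


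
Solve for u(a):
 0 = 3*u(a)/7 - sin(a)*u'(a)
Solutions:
 u(a) = C1*(cos(a) - 1)^(3/14)/(cos(a) + 1)^(3/14)


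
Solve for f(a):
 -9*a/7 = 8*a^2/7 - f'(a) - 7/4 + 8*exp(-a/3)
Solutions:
 f(a) = C1 + 8*a^3/21 + 9*a^2/14 - 7*a/4 - 24*exp(-a/3)


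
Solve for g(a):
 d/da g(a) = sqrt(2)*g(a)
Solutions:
 g(a) = C1*exp(sqrt(2)*a)


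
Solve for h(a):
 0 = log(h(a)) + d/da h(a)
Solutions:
 li(h(a)) = C1 - a


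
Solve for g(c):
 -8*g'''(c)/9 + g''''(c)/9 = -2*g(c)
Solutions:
 g(c) = C1*exp(c*(-sqrt(2)*sqrt(6^(2/3)/(sqrt(138) + 12)^(1/3) + 6^(1/3)*(sqrt(138) + 12)^(1/3) + 8)/2 + 2))*sin(sqrt(2)*c*sqrt(-16 + 6^(2/3)/(sqrt(138) + 12)^(1/3) + 6^(1/3)*(sqrt(138) + 12)^(1/3) + 32*sqrt(2)/sqrt(6^(2/3)/(sqrt(138) + 12)^(1/3) + 6^(1/3)*(sqrt(138) + 12)^(1/3) + 8))/2) + C2*exp(c*(-sqrt(2)*sqrt(6^(2/3)/(sqrt(138) + 12)^(1/3) + 6^(1/3)*(sqrt(138) + 12)^(1/3) + 8)/2 + 2))*cos(sqrt(2)*c*sqrt(-16 + 6^(2/3)/(sqrt(138) + 12)^(1/3) + 6^(1/3)*(sqrt(138) + 12)^(1/3) + 32*sqrt(2)/sqrt(6^(2/3)/(sqrt(138) + 12)^(1/3) + 6^(1/3)*(sqrt(138) + 12)^(1/3) + 8))/2) + C3*exp(c*(2 + sqrt(2)*sqrt(6^(2/3)/(sqrt(138) + 12)^(1/3) + 6^(1/3)*(sqrt(138) + 12)^(1/3) + 8)/2 + sqrt(2)*sqrt(-6^(1/3)*(sqrt(138) + 12)^(1/3) - 6^(2/3)/(sqrt(138) + 12)^(1/3) + 32*sqrt(2)/sqrt(6^(2/3)/(sqrt(138) + 12)^(1/3) + 6^(1/3)*(sqrt(138) + 12)^(1/3) + 8) + 16)/2)) + C4*exp(c*(-sqrt(2)*sqrt(-6^(1/3)*(sqrt(138) + 12)^(1/3) - 6^(2/3)/(sqrt(138) + 12)^(1/3) + 32*sqrt(2)/sqrt(6^(2/3)/(sqrt(138) + 12)^(1/3) + 6^(1/3)*(sqrt(138) + 12)^(1/3) + 8) + 16)/2 + 2 + sqrt(2)*sqrt(6^(2/3)/(sqrt(138) + 12)^(1/3) + 6^(1/3)*(sqrt(138) + 12)^(1/3) + 8)/2))


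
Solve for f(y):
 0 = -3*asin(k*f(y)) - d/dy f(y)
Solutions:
 Integral(1/asin(_y*k), (_y, f(y))) = C1 - 3*y


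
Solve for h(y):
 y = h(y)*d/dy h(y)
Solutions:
 h(y) = -sqrt(C1 + y^2)
 h(y) = sqrt(C1 + y^2)


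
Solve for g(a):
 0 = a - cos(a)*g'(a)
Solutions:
 g(a) = C1 + Integral(a/cos(a), a)


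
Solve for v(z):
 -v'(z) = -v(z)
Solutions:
 v(z) = C1*exp(z)


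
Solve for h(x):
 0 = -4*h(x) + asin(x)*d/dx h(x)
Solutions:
 h(x) = C1*exp(4*Integral(1/asin(x), x))


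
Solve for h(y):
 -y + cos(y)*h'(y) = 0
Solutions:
 h(y) = C1 + Integral(y/cos(y), y)


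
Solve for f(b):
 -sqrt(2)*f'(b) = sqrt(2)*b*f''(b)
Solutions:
 f(b) = C1 + C2*log(b)


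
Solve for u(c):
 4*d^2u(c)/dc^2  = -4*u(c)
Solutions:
 u(c) = C1*sin(c) + C2*cos(c)


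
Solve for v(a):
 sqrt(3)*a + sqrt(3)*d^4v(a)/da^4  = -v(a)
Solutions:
 v(a) = -sqrt(3)*a + (C1*sin(sqrt(2)*3^(7/8)*a/6) + C2*cos(sqrt(2)*3^(7/8)*a/6))*exp(-sqrt(2)*3^(7/8)*a/6) + (C3*sin(sqrt(2)*3^(7/8)*a/6) + C4*cos(sqrt(2)*3^(7/8)*a/6))*exp(sqrt(2)*3^(7/8)*a/6)


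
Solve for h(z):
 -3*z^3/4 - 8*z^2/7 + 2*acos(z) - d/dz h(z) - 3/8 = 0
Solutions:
 h(z) = C1 - 3*z^4/16 - 8*z^3/21 + 2*z*acos(z) - 3*z/8 - 2*sqrt(1 - z^2)


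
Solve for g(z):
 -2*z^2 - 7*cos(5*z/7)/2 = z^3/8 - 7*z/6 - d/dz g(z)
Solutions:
 g(z) = C1 + z^4/32 + 2*z^3/3 - 7*z^2/12 + 49*sin(5*z/7)/10


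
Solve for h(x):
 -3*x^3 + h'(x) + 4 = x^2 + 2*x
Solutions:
 h(x) = C1 + 3*x^4/4 + x^3/3 + x^2 - 4*x


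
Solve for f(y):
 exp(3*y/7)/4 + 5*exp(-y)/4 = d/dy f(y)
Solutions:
 f(y) = C1 + 7*exp(3*y/7)/12 - 5*exp(-y)/4


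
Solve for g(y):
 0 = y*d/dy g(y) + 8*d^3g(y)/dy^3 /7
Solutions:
 g(y) = C1 + Integral(C2*airyai(-7^(1/3)*y/2) + C3*airybi(-7^(1/3)*y/2), y)


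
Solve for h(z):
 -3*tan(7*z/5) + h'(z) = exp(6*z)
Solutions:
 h(z) = C1 + exp(6*z)/6 - 15*log(cos(7*z/5))/7


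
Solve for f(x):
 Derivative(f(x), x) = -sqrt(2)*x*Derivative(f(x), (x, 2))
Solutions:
 f(x) = C1 + C2*x^(1 - sqrt(2)/2)


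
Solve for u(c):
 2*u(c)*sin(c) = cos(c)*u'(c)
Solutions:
 u(c) = C1/cos(c)^2


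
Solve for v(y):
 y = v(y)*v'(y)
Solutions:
 v(y) = -sqrt(C1 + y^2)
 v(y) = sqrt(C1 + y^2)


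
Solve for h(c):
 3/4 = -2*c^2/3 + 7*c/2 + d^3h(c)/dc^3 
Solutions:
 h(c) = C1 + C2*c + C3*c^2 + c^5/90 - 7*c^4/48 + c^3/8


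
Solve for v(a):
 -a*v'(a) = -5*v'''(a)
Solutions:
 v(a) = C1 + Integral(C2*airyai(5^(2/3)*a/5) + C3*airybi(5^(2/3)*a/5), a)


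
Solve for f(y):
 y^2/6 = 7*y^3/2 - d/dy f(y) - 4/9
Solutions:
 f(y) = C1 + 7*y^4/8 - y^3/18 - 4*y/9


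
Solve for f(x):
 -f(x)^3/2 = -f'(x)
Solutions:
 f(x) = -sqrt(-1/(C1 + x))
 f(x) = sqrt(-1/(C1 + x))


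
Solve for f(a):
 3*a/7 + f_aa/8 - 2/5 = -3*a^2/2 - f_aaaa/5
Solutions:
 f(a) = C1 + C2*a + C3*sin(sqrt(10)*a/4) + C4*cos(sqrt(10)*a/4) - a^4 - 4*a^3/7 + 104*a^2/5


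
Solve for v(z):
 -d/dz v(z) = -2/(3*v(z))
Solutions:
 v(z) = -sqrt(C1 + 12*z)/3
 v(z) = sqrt(C1 + 12*z)/3


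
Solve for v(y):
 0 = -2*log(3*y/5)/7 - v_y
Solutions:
 v(y) = C1 - 2*y*log(y)/7 - 2*y*log(3)/7 + 2*y/7 + 2*y*log(5)/7


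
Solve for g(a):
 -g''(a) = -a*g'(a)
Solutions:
 g(a) = C1 + C2*erfi(sqrt(2)*a/2)


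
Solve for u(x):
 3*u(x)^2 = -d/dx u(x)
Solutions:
 u(x) = 1/(C1 + 3*x)


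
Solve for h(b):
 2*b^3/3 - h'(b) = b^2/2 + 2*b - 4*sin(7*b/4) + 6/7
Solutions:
 h(b) = C1 + b^4/6 - b^3/6 - b^2 - 6*b/7 - 16*cos(7*b/4)/7


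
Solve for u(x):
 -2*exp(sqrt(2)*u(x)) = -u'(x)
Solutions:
 u(x) = sqrt(2)*(2*log(-1/(C1 + 2*x)) - log(2))/4


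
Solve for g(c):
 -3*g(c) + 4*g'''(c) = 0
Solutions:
 g(c) = C3*exp(6^(1/3)*c/2) + (C1*sin(2^(1/3)*3^(5/6)*c/4) + C2*cos(2^(1/3)*3^(5/6)*c/4))*exp(-6^(1/3)*c/4)


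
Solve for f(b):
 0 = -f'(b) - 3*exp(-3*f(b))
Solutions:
 f(b) = log(C1 - 9*b)/3
 f(b) = log((-3^(1/3) - 3^(5/6)*I)*(C1 - 3*b)^(1/3)/2)
 f(b) = log((-3^(1/3) + 3^(5/6)*I)*(C1 - 3*b)^(1/3)/2)


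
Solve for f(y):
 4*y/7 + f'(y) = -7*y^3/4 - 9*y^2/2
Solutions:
 f(y) = C1 - 7*y^4/16 - 3*y^3/2 - 2*y^2/7


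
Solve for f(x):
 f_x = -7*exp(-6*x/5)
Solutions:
 f(x) = C1 + 35*exp(-6*x/5)/6


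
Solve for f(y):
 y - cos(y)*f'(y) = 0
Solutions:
 f(y) = C1 + Integral(y/cos(y), y)


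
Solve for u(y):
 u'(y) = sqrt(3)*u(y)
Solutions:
 u(y) = C1*exp(sqrt(3)*y)


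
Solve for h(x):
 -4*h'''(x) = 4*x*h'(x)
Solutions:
 h(x) = C1 + Integral(C2*airyai(-x) + C3*airybi(-x), x)


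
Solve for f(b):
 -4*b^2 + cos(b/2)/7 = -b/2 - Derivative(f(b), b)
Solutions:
 f(b) = C1 + 4*b^3/3 - b^2/4 - 2*sin(b/2)/7


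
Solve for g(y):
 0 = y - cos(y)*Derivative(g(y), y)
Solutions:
 g(y) = C1 + Integral(y/cos(y), y)


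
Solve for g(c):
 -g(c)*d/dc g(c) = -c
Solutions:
 g(c) = -sqrt(C1 + c^2)
 g(c) = sqrt(C1 + c^2)


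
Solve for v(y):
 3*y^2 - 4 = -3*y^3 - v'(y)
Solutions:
 v(y) = C1 - 3*y^4/4 - y^3 + 4*y


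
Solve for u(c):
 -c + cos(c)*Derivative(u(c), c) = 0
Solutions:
 u(c) = C1 + Integral(c/cos(c), c)


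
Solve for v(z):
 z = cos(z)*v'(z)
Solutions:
 v(z) = C1 + Integral(z/cos(z), z)


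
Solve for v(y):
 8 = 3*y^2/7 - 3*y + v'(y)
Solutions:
 v(y) = C1 - y^3/7 + 3*y^2/2 + 8*y


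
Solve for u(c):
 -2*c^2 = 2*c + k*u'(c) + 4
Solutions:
 u(c) = C1 - 2*c^3/(3*k) - c^2/k - 4*c/k


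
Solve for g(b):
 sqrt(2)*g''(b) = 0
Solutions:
 g(b) = C1 + C2*b


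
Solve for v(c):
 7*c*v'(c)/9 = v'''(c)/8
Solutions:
 v(c) = C1 + Integral(C2*airyai(2*21^(1/3)*c/3) + C3*airybi(2*21^(1/3)*c/3), c)


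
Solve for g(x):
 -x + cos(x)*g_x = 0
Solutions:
 g(x) = C1 + Integral(x/cos(x), x)


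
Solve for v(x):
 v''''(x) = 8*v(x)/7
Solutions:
 v(x) = C1*exp(-14^(3/4)*x/7) + C2*exp(14^(3/4)*x/7) + C3*sin(14^(3/4)*x/7) + C4*cos(14^(3/4)*x/7)


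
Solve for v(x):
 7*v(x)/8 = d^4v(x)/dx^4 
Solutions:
 v(x) = C1*exp(-14^(1/4)*x/2) + C2*exp(14^(1/4)*x/2) + C3*sin(14^(1/4)*x/2) + C4*cos(14^(1/4)*x/2)


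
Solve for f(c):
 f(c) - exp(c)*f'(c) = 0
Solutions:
 f(c) = C1*exp(-exp(-c))


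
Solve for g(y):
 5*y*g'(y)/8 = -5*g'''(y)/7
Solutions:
 g(y) = C1 + Integral(C2*airyai(-7^(1/3)*y/2) + C3*airybi(-7^(1/3)*y/2), y)


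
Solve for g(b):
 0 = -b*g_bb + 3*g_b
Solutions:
 g(b) = C1 + C2*b^4


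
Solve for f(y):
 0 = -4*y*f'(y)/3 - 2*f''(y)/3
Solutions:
 f(y) = C1 + C2*erf(y)


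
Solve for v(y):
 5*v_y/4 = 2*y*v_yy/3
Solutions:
 v(y) = C1 + C2*y^(23/8)


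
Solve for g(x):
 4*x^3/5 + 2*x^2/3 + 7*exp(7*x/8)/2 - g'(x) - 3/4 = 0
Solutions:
 g(x) = C1 + x^4/5 + 2*x^3/9 - 3*x/4 + 4*exp(7*x/8)


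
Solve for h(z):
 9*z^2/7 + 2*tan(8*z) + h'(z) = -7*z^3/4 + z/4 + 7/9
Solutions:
 h(z) = C1 - 7*z^4/16 - 3*z^3/7 + z^2/8 + 7*z/9 + log(cos(8*z))/4


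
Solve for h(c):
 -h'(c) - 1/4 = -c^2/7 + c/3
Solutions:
 h(c) = C1 + c^3/21 - c^2/6 - c/4


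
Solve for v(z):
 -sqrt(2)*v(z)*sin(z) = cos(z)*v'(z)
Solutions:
 v(z) = C1*cos(z)^(sqrt(2))


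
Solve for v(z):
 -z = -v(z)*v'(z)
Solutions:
 v(z) = -sqrt(C1 + z^2)
 v(z) = sqrt(C1 + z^2)


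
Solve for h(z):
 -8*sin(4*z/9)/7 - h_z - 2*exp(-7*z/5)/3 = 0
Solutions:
 h(z) = C1 + 18*cos(4*z/9)/7 + 10*exp(-7*z/5)/21


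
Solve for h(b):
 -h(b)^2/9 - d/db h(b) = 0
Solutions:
 h(b) = 9/(C1 + b)


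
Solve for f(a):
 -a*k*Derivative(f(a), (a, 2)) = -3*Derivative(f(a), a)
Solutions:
 f(a) = C1 + a^(((re(k) + 3)*re(k) + im(k)^2)/(re(k)^2 + im(k)^2))*(C2*sin(3*log(a)*Abs(im(k))/(re(k)^2 + im(k)^2)) + C3*cos(3*log(a)*im(k)/(re(k)^2 + im(k)^2)))


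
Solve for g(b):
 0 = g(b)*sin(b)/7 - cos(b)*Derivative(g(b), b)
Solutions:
 g(b) = C1/cos(b)^(1/7)


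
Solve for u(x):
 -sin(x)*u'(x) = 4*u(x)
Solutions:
 u(x) = C1*(cos(x)^2 + 2*cos(x) + 1)/(cos(x)^2 - 2*cos(x) + 1)


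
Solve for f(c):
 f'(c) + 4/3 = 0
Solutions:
 f(c) = C1 - 4*c/3


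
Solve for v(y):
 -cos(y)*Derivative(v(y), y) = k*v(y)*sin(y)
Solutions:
 v(y) = C1*exp(k*log(cos(y)))


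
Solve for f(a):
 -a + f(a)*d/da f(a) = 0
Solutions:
 f(a) = -sqrt(C1 + a^2)
 f(a) = sqrt(C1 + a^2)


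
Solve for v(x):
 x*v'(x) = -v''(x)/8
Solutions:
 v(x) = C1 + C2*erf(2*x)


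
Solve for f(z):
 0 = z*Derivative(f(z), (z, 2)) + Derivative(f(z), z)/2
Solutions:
 f(z) = C1 + C2*sqrt(z)


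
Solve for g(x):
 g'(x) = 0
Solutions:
 g(x) = C1


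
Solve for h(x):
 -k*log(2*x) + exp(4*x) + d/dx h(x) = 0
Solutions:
 h(x) = C1 + k*x*log(x) + k*x*(-1 + log(2)) - exp(4*x)/4


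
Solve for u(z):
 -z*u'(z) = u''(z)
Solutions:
 u(z) = C1 + C2*erf(sqrt(2)*z/2)


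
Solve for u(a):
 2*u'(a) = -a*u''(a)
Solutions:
 u(a) = C1 + C2/a


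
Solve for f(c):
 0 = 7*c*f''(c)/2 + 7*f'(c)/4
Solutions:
 f(c) = C1 + C2*sqrt(c)


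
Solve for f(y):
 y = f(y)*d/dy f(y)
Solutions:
 f(y) = -sqrt(C1 + y^2)
 f(y) = sqrt(C1 + y^2)


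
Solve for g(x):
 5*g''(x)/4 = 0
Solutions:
 g(x) = C1 + C2*x


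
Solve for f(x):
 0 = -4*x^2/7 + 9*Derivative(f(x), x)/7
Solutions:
 f(x) = C1 + 4*x^3/27


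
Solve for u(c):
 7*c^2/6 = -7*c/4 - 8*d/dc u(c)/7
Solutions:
 u(c) = C1 - 49*c^3/144 - 49*c^2/64


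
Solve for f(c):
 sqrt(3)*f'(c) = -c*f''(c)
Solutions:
 f(c) = C1 + C2*c^(1 - sqrt(3))


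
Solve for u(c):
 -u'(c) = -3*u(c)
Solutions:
 u(c) = C1*exp(3*c)


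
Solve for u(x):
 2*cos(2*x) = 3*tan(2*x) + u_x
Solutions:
 u(x) = C1 + 3*log(cos(2*x))/2 + sin(2*x)


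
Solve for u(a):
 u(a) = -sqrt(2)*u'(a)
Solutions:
 u(a) = C1*exp(-sqrt(2)*a/2)


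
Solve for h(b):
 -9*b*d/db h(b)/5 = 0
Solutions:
 h(b) = C1
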